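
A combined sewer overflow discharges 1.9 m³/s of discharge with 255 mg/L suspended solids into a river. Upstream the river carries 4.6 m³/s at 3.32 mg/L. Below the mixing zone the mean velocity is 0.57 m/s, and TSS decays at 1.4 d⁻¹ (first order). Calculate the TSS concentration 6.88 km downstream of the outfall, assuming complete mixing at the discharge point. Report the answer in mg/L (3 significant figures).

After complete mixing, C₀ = (1.9·255 + 4.6·3.32) / 6.5 = 76.89 mg/L.
Travel time t = 6880 m / 0.57 m/s = 1.207e+04 s = 0.1397 d.
C = 76.89·exp(−1.4·0.1397) = 76.89·0.8224 = 63.23 mg/L.

63.2 mg/L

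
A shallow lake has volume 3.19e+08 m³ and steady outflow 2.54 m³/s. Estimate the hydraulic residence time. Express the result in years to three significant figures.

3.98 yr

Q = 2.54 m³/s × 3.156e+07 s/yr = 8.016e+07 m³/yr.
Hydraulic residence time τ = V/Q = 3.19e+08/8.016e+07 = 3.98 yr.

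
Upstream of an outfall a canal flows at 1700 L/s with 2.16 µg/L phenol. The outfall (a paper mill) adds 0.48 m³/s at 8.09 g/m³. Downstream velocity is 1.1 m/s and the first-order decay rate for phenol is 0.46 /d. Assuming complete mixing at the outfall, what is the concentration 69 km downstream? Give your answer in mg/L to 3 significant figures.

1.28 mg/L

1700 L/s = 1.7 m³/s.
2.16 µg/L = 0.00216 mg/L.
After complete mixing, C₀ = (0.48·8.09 + 1.7·0.00216) / 2.18 = 1.783 mg/L.
Travel time t = 6.9e+04 m / 1.1 m/s = 6.273e+04 s = 0.726 d.
C = 1.783·exp(−0.46·0.726) = 1.783·0.7161 = 1.277 mg/L.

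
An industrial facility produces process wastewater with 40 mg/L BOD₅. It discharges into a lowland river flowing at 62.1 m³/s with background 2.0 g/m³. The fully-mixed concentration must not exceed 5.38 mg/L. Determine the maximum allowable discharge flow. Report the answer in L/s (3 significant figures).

6060 L/s

Mass balance at complete mixing: C_std·(Q_w + Q_r) = Q_w·C_e + Q_r·C_b.
Rearranging, Q_w = Q_r·(C_std − C_b)/(C_e − C_std) = 62.1·(5.38 − 2) / (40 − 5.38) = 6.063 m³/s.
= 6063 L/s.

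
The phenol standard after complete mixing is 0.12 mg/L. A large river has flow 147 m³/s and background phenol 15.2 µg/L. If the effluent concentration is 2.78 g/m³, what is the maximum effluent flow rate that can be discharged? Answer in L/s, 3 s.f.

15.2 µg/L = 0.0152 mg/L.
Mass balance at complete mixing: C_std·(Q_w + Q_r) = Q_w·C_e + Q_r·C_b.
Rearranging, Q_w = Q_r·(C_std − C_b)/(C_e − C_std) = 147·(0.12 − 0.0152) / (2.78 − 0.12) = 5.792 m³/s.
= 5792 L/s.

5790 L/s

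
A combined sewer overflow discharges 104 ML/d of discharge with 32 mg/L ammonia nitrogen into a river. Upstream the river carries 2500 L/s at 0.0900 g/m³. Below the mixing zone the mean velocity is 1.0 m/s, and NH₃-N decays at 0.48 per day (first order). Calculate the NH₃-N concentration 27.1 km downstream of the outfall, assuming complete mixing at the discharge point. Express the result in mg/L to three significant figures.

9.00 mg/L

104 ML/d = 1.204 m³/s.
2500 L/s = 2.5 m³/s.
After complete mixing, C₀ = (1.204·32 + 2.5·0.09) / 3.704 = 10.46 mg/L.
Travel time t = 2.71e+04 m / 1.0 m/s = 2.71e+04 s = 0.3137 d.
C = 10.46·exp(−0.48·0.3137) = 10.46·0.8602 = 8.999 mg/L.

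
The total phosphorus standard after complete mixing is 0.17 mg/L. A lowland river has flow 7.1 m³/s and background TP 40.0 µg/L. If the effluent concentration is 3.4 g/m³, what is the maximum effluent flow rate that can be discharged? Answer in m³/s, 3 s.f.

40.0 µg/L = 0.04 mg/L.
Mass balance at complete mixing: C_std·(Q_w + Q_r) = Q_w·C_e + Q_r·C_b.
Rearranging, Q_w = Q_r·(C_std − C_b)/(C_e − C_std) = 7.1·(0.17 − 0.04) / (3.4 − 0.17) = 0.2858 m³/s.

0.286 m³/s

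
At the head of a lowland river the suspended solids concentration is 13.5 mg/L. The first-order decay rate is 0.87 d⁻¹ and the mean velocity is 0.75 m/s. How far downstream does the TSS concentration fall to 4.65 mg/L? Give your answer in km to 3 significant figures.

From C = C₀·e^(−kt), t = ln(C₀/C)/k = ln(13.5/4.65)/0.87 = 1.066/0.87 = 1.225 d.
Distance = v·t = 0.75 m/s × 1.058e+05 s = 7.939e+04 m = 79.39 km.

79.4 km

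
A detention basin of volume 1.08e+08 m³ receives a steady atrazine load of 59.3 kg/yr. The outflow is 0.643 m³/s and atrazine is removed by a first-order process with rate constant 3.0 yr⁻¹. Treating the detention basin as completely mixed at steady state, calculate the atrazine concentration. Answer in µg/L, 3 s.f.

0.172 µg/L

Outflow Q = 0.643 m³/s × 3.156e+07 s/yr = 2.029e+07 m³/yr.
Steady-state CSTR mass balance: W = Q·C + k·V·C, so C = W/(Q + kV).
Q + kV = 2.029e+07 + 3.0·1.08e+08 = 3.443e+08 m³/yr.
C = 59.3/3.443e+08 = 1.722e-07 kg/m³ = 0.0001722 mg/L = 0.1722 µg/L.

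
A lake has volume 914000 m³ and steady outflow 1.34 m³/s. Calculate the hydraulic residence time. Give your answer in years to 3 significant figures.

0.0216 yr

Q = 1.34 m³/s × 3.156e+07 s/yr = 4.229e+07 m³/yr.
Hydraulic residence time τ = V/Q = 914000/4.229e+07 = 0.02161 yr.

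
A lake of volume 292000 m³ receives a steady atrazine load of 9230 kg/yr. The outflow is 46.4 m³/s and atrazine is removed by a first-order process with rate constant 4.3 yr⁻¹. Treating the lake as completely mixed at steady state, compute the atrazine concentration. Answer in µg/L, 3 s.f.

6.30 µg/L

Outflow Q = 46.4 m³/s × 3.156e+07 s/yr = 1.464e+09 m³/yr.
Steady-state CSTR mass balance: W = Q·C + k·V·C, so C = W/(Q + kV).
Q + kV = 1.464e+09 + 4.3·292000 = 1.466e+09 m³/yr.
C = 9230/1.466e+09 = 6.298e-06 kg/m³ = 0.006298 mg/L = 6.298 µg/L.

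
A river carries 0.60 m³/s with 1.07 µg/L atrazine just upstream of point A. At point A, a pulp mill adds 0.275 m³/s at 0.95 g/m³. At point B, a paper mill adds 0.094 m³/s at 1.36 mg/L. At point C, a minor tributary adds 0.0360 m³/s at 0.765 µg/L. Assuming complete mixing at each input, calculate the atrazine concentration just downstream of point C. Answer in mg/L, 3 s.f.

1.07 µg/L = 0.00107 mg/L.
After input A: C = (0.6·0.00107 + 0.275·0.95) / 0.875 = 0.2993 mg/L.
After input B: C = (0.875·0.2993 + 0.094·1.36) / 0.969 = 0.4022 mg/L.
0.765 µg/L = 0.000765 mg/L.
After input C: C = (0.969·0.4022 + 0.036·0.000765) / 1.005 = 0.3878 mg/L.

0.388 mg/L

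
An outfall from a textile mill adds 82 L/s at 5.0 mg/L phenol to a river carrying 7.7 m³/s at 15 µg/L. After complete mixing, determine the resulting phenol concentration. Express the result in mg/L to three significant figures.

0.0675 mg/L

82 L/s = 0.082 m³/s.
15 µg/L = 0.015 mg/L.
By mass balance at complete mixing, C = (0.082·5 + 7.7·0.015) / (0.082 + 7.7) = 0.5255/7.782 = 0.06753 mg/L.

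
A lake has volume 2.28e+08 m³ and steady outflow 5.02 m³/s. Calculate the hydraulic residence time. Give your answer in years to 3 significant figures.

1.44 yr

Q = 5.02 m³/s × 3.156e+07 s/yr = 1.584e+08 m³/yr.
Hydraulic residence time τ = V/Q = 2.28e+08/1.584e+08 = 1.439 yr.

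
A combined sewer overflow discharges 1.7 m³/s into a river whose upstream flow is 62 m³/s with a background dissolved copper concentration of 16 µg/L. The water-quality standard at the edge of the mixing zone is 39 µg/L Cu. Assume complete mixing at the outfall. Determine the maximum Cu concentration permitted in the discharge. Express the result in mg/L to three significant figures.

16 µg/L = 0.016 mg/L.
39 µg/L = 0.039 mg/L.
Mass balance: 0.039·63.7 = 1.7·Cₑ + 62·0.016.
Cₑ = (2.484 − 0.992) / 1.7 = 0.8778 mg/L.

0.878 mg/L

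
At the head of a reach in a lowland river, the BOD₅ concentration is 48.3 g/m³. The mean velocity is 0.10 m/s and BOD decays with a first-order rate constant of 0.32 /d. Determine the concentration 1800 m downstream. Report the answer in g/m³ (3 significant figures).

Travel time t = 1800 m / 0.10 m/s = 1800/0.10 = 1.8e+04 s = 0.2083 d.
First-order decay: C = 48.3·exp(−0.32·0.2083) = 48.3·0.9355 = 45.18 g/m³.

45.2 g/m³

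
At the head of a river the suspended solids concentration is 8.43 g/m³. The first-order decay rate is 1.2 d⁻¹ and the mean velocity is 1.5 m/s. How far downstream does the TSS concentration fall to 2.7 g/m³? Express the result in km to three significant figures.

123 km

From C = C₀·e^(−kt), t = ln(C₀/C)/k = ln(8.43/2.7)/1.2 = 1.139/1.2 = 0.9488 d.
Distance = v·t = 1.5 m/s × 8.198e+04 s = 1.23e+05 m = 123 km.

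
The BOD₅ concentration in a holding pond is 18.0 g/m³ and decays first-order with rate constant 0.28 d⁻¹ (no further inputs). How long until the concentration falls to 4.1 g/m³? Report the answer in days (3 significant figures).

t = ln(C₀/C)/k = ln(18.0/4.1)/0.28 = 1.479/0.28 = 5.284 d.

5.28 d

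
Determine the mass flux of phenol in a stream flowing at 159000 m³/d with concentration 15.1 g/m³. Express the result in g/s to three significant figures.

27.8 g/s

159000 m³/d = 1.84 m³/s.
Mass flux = Q·C = 1.84 m³/s × 15.1 g/m³ = 27.79 g/s.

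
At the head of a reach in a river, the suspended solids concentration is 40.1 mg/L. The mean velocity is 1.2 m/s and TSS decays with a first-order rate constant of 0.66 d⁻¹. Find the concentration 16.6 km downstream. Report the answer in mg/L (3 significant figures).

Travel time t = 16.6 km / 1.2 m/s = 1.66e+04/1.2 = 1.383e+04 s = 0.1601 d.
First-order decay: C = 40.1·exp(−0.66·0.1601) = 40.1·0.8997 = 36.08 mg/L.

36.1 mg/L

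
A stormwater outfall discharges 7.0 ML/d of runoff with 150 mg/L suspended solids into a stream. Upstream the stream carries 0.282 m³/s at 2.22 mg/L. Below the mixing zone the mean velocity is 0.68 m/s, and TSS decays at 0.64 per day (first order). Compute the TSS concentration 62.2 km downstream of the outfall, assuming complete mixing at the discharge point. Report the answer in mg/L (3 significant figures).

7.0 ML/d = 0.08102 m³/s.
After complete mixing, C₀ = (0.08102·150 + 0.282·2.22) / 0.363 = 35.2 mg/L.
Travel time t = 6.22e+04 m / 0.68 m/s = 9.147e+04 s = 1.059 d.
C = 35.2·exp(−0.64·1.059) = 35.2·0.5079 = 17.88 mg/L.

17.9 mg/L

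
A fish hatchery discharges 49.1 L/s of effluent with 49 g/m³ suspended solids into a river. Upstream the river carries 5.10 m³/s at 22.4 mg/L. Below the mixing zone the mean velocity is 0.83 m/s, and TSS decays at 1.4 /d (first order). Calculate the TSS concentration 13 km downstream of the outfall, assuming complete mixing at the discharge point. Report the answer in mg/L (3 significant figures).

49.1 L/s = 0.0491 m³/s.
After complete mixing, C₀ = (0.0491·49 + 5.1·22.4) / 5.149 = 22.65 mg/L.
Travel time t = 1.3e+04 m / 0.83 m/s = 1.566e+04 s = 0.1813 d.
C = 22.65·exp(−1.4·0.1813) = 22.65·0.7759 = 17.58 mg/L.

17.6 mg/L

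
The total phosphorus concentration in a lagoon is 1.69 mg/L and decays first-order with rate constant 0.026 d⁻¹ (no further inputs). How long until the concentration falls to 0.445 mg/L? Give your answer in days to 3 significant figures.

51.3 d

t = ln(C₀/C)/k = ln(1.69/0.445)/0.026 = 1.334/0.026 = 51.32 d.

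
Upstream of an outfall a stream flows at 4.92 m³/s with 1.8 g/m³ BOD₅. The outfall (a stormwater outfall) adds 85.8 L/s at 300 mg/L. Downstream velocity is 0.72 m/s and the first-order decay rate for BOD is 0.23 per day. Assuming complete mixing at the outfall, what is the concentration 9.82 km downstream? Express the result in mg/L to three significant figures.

85.8 L/s = 0.0858 m³/s.
After complete mixing, C₀ = (0.0858·300 + 4.92·1.8) / 5.006 = 6.911 mg/L.
Travel time t = 9820 m / 0.72 m/s = 1.364e+04 s = 0.1579 d.
C = 6.911·exp(−0.23·0.1579) = 6.911·0.9643 = 6.665 mg/L.

6.66 mg/L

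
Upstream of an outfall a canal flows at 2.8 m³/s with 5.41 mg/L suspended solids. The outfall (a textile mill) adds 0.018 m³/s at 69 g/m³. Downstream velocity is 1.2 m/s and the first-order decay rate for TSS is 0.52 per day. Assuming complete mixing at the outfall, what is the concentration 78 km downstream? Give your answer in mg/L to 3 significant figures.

3.93 mg/L

After complete mixing, C₀ = (0.018·69 + 2.8·5.41) / 2.818 = 5.816 mg/L.
Travel time t = 7.8e+04 m / 1.2 m/s = 6.5e+04 s = 0.7523 d.
C = 5.816·exp(−0.52·0.7523) = 5.816·0.6762 = 3.933 mg/L.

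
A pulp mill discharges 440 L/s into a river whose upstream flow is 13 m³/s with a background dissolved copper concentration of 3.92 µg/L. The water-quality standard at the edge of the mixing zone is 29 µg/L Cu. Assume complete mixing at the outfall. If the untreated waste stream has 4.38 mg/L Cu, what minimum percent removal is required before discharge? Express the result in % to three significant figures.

440 L/s = 0.44 m³/s.
3.92 µg/L = 0.00392 mg/L.
29 µg/L = 0.029 mg/L.
Mass balance: 0.029·13.44 = 0.44·Cₑ + 13·0.00392.
Cₑ = (0.3898 − 0.05096) / 0.44 = 0.77 mg/L.
Required removal = 1 − 0.77/4.38 = 82.42 %.

82.4 %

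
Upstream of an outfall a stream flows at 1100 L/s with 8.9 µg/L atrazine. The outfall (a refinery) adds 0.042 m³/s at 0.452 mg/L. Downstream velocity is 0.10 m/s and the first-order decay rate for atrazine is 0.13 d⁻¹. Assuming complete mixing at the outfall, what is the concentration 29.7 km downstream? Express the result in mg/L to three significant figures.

0.0161 mg/L

1100 L/s = 1.1 m³/s.
8.9 µg/L = 0.0089 mg/L.
After complete mixing, C₀ = (0.042·0.452 + 1.1·0.0089) / 1.142 = 0.0252 mg/L.
Travel time t = 2.97e+04 m / 0.10 m/s = 2.97e+05 s = 3.438 d.
C = 0.0252·exp(−0.13·3.438) = 0.0252·0.6396 = 0.01612 mg/L.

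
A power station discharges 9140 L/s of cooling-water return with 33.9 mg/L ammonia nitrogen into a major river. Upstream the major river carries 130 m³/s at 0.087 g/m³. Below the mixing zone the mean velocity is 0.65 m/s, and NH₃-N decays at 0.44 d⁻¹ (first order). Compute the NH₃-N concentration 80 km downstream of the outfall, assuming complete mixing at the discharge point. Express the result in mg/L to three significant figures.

1.23 mg/L

9140 L/s = 9.14 m³/s.
After complete mixing, C₀ = (9.14·33.9 + 130·0.087) / 139.1 = 2.308 mg/L.
Travel time t = 8e+04 m / 0.65 m/s = 1.231e+05 s = 1.425 d.
C = 2.308·exp(−0.44·1.425) = 2.308·0.5343 = 1.233 mg/L.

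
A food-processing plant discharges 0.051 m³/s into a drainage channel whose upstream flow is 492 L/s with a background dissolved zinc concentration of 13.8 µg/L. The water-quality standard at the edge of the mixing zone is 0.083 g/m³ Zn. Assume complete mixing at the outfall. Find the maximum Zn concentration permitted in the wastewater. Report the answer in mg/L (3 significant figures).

0.751 mg/L

492 L/s = 0.492 m³/s.
13.8 µg/L = 0.0138 mg/L.
Mass balance: 0.083·0.543 = 0.051·Cₑ + 0.492·0.0138.
Cₑ = (0.04507 − 0.00679) / 0.051 = 0.7506 mg/L.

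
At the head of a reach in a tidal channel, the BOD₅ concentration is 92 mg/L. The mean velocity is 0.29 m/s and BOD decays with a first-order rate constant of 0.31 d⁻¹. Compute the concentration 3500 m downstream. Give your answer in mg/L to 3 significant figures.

88.1 mg/L

Travel time t = 3500 m / 0.29 m/s = 3500/0.29 = 1.207e+04 s = 0.1397 d.
First-order decay: C = 92·exp(−0.31·0.1397) = 92·0.9576 = 88.1 mg/L.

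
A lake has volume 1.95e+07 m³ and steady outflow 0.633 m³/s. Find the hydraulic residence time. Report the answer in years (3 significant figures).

0.976 yr

Q = 0.633 m³/s × 3.156e+07 s/yr = 1.998e+07 m³/yr.
Hydraulic residence time τ = V/Q = 1.95e+07/1.998e+07 = 0.9762 yr.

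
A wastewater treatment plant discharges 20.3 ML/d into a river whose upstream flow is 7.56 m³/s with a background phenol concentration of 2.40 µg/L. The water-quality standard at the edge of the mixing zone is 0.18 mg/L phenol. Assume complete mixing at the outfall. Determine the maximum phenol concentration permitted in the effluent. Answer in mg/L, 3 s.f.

5.89 mg/L

20.3 ML/d = 0.235 m³/s.
2.40 µg/L = 0.0024 mg/L.
Mass balance: 0.18·7.795 = 0.235·Cₑ + 7.56·0.0024.
Cₑ = (1.403 − 0.01814) / 0.235 = 5.895 mg/L.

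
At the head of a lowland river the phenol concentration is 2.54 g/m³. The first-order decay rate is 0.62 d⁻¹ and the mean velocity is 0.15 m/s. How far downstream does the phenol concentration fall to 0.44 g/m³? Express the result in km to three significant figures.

From C = C₀·e^(−kt), t = ln(C₀/C)/k = ln(2.54/0.44)/0.62 = 1.753/0.62 = 2.828 d.
Distance = v·t = 0.15 m/s × 2.443e+05 s = 3.665e+04 m = 36.65 km.

36.6 km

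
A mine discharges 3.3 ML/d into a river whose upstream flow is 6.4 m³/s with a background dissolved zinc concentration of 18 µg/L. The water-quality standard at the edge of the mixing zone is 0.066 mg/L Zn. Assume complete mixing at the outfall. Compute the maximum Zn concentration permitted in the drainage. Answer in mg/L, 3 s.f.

3.3 ML/d = 0.03819 m³/s.
18 µg/L = 0.018 mg/L.
Mass balance: 0.066·6.438 = 0.03819·Cₑ + 6.4·0.018.
Cₑ = (0.4249 − 0.1152) / 0.03819 = 8.109 mg/L.

8.11 mg/L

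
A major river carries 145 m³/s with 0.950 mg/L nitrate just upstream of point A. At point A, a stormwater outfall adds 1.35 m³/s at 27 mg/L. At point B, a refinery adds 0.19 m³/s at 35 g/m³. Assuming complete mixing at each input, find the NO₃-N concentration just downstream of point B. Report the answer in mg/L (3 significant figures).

After input A: C = (145·0.95 + 1.35·27) / 146.3 = 1.19 mg/L.
After input B: C = (146.3·1.19 + 0.19·35) / 146.5 = 1.234 mg/L.

1.23 mg/L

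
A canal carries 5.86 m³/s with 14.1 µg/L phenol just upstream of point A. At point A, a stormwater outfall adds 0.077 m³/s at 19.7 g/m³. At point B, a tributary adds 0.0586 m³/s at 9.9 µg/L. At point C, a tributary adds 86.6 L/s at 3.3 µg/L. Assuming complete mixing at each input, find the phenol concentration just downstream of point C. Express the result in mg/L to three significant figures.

0.263 mg/L

14.1 µg/L = 0.0141 mg/L.
After input A: C = (5.86·0.0141 + 0.077·19.7) / 5.937 = 0.2694 mg/L.
9.9 µg/L = 0.0099 mg/L.
After input B: C = (5.937·0.2694 + 0.0586·0.0099) / 5.996 = 0.2669 mg/L.
86.6 L/s = 0.0866 m³/s.
3.3 µg/L = 0.0033 mg/L.
After input C: C = (5.996·0.2669 + 0.0866·0.0033) / 6.082 = 0.2631 mg/L.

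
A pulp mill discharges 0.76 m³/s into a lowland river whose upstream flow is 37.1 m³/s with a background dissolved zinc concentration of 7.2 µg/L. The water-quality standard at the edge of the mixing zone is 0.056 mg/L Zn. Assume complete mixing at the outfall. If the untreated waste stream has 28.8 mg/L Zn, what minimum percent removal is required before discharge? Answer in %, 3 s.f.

7.2 µg/L = 0.0072 mg/L.
Mass balance: 0.056·37.86 = 0.76·Cₑ + 37.1·0.0072.
Cₑ = (2.12 − 0.2671) / 0.76 = 2.438 mg/L.
Required removal = 1 − 2.438/28.8 = 91.53 %.

91.5 %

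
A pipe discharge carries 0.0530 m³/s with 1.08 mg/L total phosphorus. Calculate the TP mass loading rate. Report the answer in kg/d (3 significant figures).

Mass flux = Q·C = 0.053 m³/s × 1.08 g/m³ = 0.05724 g/s.
= 0.05724 g/s × 86.4 = 4.946 kg/d.

4.95 kg/d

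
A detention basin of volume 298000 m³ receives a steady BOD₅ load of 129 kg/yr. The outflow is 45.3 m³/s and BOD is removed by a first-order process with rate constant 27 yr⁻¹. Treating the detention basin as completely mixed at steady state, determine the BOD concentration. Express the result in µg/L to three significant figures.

0.0897 µg/L

Outflow Q = 45.3 m³/s × 3.156e+07 s/yr = 1.43e+09 m³/yr.
Steady-state CSTR mass balance: W = Q·C + k·V·C, so C = W/(Q + kV).
Q + kV = 1.43e+09 + 27·298000 = 1.438e+09 m³/yr.
C = 129/1.438e+09 = 8.973e-08 kg/m³ = 8.973e-05 mg/L = 0.08973 µg/L.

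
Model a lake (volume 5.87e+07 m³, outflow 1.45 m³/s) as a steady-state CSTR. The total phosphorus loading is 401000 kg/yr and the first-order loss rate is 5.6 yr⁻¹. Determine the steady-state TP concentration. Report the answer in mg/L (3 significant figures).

Outflow Q = 1.45 m³/s × 3.156e+07 s/yr = 4.576e+07 m³/yr.
Steady-state CSTR mass balance: W = Q·C + k·V·C, so C = W/(Q + kV).
Q + kV = 4.576e+07 + 5.6·5.87e+07 = 3.745e+08 m³/yr.
C = 401000/3.745e+08 = 0.001071 kg/m³ = 1.071 mg/L.

1.07 mg/L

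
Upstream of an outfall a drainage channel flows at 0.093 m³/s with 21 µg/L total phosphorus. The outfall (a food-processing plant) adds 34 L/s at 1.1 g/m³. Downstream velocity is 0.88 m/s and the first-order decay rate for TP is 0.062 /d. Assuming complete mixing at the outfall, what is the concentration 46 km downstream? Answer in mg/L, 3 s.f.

34 L/s = 0.034 m³/s.
21 µg/L = 0.021 mg/L.
After complete mixing, C₀ = (0.034·1.1 + 0.093·0.021) / 0.127 = 0.3099 mg/L.
Travel time t = 4.6e+04 m / 0.88 m/s = 5.227e+04 s = 0.605 d.
C = 0.3099·exp(−0.062·0.605) = 0.3099·0.9632 = 0.2985 mg/L.

0.298 mg/L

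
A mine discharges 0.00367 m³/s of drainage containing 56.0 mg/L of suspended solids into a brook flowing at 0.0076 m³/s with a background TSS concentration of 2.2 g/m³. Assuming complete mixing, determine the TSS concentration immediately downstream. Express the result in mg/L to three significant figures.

Conservation of mass across the mixing zone: C = (0.00367·56 + 0.0076·2.2) / (0.00367 + 0.0076) = 0.2222/0.01127 = 19.72 mg/L.

19.7 mg/L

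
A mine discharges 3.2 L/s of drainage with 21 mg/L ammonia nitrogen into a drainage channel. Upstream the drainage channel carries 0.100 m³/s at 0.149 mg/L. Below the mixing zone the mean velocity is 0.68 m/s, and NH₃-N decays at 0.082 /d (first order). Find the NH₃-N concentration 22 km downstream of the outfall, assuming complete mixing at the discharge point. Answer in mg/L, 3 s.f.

3.2 L/s = 0.0032 m³/s.
After complete mixing, C₀ = (0.0032·21 + 0.1·0.149) / 0.1032 = 0.7955 mg/L.
Travel time t = 2.2e+04 m / 0.68 m/s = 3.235e+04 s = 0.3745 d.
C = 0.7955·exp(−0.082·0.3745) = 0.7955·0.9698 = 0.7715 mg/L.

0.771 mg/L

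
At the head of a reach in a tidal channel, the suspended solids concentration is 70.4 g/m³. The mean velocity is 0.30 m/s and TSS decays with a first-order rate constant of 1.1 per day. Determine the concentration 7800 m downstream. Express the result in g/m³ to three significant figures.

50.6 g/m³

Travel time t = 7800 m / 0.30 m/s = 7800/0.30 = 2.6e+04 s = 0.3009 d.
First-order decay: C = 70.4·exp(−1.1·0.3009) = 70.4·0.7182 = 50.56 g/m³.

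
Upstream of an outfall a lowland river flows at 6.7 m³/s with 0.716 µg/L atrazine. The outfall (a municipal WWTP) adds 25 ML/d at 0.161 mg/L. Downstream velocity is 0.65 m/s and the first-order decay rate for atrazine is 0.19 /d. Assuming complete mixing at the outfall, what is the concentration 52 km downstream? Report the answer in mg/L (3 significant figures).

25 ML/d = 0.2894 m³/s.
0.716 µg/L = 0.000716 mg/L.
After complete mixing, C₀ = (0.2894·0.161 + 6.7·0.000716) / 6.989 = 0.007352 mg/L.
Travel time t = 5.2e+04 m / 0.65 m/s = 8e+04 s = 0.9259 d.
C = 0.007352·exp(−0.19·0.9259) = 0.007352·0.8387 = 0.006166 mg/L.

0.00617 mg/L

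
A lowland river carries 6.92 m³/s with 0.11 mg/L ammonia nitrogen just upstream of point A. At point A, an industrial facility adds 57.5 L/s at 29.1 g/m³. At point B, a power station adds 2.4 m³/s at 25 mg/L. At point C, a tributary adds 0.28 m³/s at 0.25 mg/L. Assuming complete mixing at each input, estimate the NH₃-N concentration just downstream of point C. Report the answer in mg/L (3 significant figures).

6.47 mg/L

57.5 L/s = 0.0575 m³/s.
After input A: C = (6.92·0.11 + 0.0575·29.1) / 6.978 = 0.3489 mg/L.
After input B: C = (6.978·0.3489 + 2.4·25) / 9.377 = 6.658 mg/L.
After input C: C = (9.377·6.658 + 0.28·0.25) / 9.657 = 6.472 mg/L.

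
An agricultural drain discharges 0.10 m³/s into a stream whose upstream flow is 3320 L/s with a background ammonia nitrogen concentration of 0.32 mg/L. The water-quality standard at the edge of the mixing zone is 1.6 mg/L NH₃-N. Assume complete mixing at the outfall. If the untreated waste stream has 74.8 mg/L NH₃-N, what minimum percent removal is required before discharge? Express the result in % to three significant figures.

3320 L/s = 3.32 m³/s.
Mass balance: 1.6·3.42 = 0.1·Cₑ + 3.32·0.32.
Cₑ = (5.472 − 1.062) / 0.1 = 44.1 mg/L.
Required removal = 1 − 44.1/74.8 = 41.05 %.

41.0 %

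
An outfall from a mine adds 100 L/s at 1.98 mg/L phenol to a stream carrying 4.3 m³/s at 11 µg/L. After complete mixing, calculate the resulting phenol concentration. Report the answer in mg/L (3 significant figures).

0.0558 mg/L

100 L/s = 0.1 m³/s.
11 µg/L = 0.011 mg/L.
Conservation of mass across the mixing zone: C = (0.1·1.98 + 4.3·0.011) / (0.1 + 4.3) = 0.2453/4.4 = 0.05575 mg/L.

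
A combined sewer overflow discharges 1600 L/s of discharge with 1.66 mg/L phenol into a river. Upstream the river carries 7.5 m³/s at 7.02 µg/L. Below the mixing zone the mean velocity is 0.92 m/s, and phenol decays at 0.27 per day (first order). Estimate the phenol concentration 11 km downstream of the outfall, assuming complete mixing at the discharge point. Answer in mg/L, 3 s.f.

0.287 mg/L

1600 L/s = 1.6 m³/s.
7.02 µg/L = 0.00702 mg/L.
After complete mixing, C₀ = (1.6·1.66 + 7.5·0.00702) / 9.1 = 0.2977 mg/L.
Travel time t = 1.1e+04 m / 0.92 m/s = 1.196e+04 s = 0.1384 d.
C = 0.2977·exp(−0.27·0.1384) = 0.2977·0.9633 = 0.2867 mg/L.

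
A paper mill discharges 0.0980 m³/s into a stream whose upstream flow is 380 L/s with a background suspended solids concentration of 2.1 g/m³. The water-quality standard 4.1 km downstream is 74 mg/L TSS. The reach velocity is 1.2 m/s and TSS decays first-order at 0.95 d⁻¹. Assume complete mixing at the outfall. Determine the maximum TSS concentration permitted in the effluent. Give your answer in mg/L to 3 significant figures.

380 L/s = 0.38 m³/s.
Travel time to the compliance point: t = 4100/1.2 = 3417 s = 0.03954 d; decay factor exp(−0.95·0.03954) = 0.9631.
So the concentration just after mixing may be at most 74/0.9631 = 76.83 mg/L.
Mass balance: 76.83·0.478 = 0.098·Cₑ + 0.38·2.1.
Cₑ = (36.73 − 0.798) / 0.098 = 366.6 mg/L.

367 mg/L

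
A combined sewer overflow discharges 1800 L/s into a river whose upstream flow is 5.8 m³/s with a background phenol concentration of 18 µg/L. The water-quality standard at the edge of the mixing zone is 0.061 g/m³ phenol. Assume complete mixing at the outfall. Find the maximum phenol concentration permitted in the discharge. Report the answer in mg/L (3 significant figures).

1800 L/s = 1.8 m³/s.
18 µg/L = 0.018 mg/L.
Mass balance: 0.061·7.6 = 1.8·Cₑ + 5.8·0.018.
Cₑ = (0.4636 − 0.1044) / 1.8 = 0.1996 mg/L.

0.200 mg/L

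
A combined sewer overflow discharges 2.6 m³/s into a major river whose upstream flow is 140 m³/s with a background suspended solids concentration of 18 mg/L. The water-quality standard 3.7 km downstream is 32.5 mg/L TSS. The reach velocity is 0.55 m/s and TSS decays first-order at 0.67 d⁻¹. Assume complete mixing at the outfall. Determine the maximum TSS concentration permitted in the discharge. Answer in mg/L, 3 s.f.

Travel time to the compliance point: t = 3700/0.55 = 6727 s = 0.07786 d; decay factor exp(−0.67·0.07786) = 0.9492.
So the concentration just after mixing may be at most 32.5/0.9492 = 34.24 mg/L.
Mass balance: 34.24·142.6 = 2.6·Cₑ + 140·18.
Cₑ = (4883 − 2520) / 2.6 = 908.7 mg/L.

909 mg/L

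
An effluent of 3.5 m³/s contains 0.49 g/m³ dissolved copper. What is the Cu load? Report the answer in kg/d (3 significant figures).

Mass flux = Q·C = 3.5 m³/s × 0.49 g/m³ = 1.715 g/s.
= 1.715 g/s × 86.4 = 148.2 kg/d.

148 kg/d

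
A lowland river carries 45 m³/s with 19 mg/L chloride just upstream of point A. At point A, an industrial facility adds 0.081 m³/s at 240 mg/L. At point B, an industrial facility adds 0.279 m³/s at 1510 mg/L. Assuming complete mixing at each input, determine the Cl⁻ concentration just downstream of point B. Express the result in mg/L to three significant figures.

28.6 mg/L

After input A: C = (45·19 + 0.081·240) / 45.08 = 19.4 mg/L.
After input B: C = (45.08·19.4 + 0.279·1510) / 45.36 = 28.57 mg/L.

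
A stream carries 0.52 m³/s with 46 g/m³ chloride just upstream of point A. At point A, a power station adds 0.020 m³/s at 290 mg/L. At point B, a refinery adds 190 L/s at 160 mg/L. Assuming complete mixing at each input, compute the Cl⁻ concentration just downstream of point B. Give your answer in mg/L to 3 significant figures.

82.4 mg/L

After input A: C = (0.52·46 + 0.02·290) / 0.54 = 55.04 mg/L.
190 L/s = 0.19 m³/s.
After input B: C = (0.54·55.04 + 0.19·160) / 0.73 = 82.36 mg/L.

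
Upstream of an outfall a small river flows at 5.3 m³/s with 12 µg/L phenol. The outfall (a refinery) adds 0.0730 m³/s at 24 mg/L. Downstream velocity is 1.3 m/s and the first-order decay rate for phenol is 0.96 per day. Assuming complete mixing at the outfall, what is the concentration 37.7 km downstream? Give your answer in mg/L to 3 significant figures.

12 µg/L = 0.012 mg/L.
After complete mixing, C₀ = (0.073·24 + 5.3·0.012) / 5.373 = 0.3379 mg/L.
Travel time t = 3.77e+04 m / 1.3 m/s = 2.9e+04 s = 0.3356 d.
C = 0.3379·exp(−0.96·0.3356) = 0.3379·0.7245 = 0.2448 mg/L.

0.245 mg/L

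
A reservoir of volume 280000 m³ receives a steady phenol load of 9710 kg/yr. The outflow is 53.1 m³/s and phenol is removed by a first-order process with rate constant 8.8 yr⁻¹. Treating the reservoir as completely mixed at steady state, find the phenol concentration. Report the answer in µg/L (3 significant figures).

5.79 µg/L

Outflow Q = 53.1 m³/s × 3.156e+07 s/yr = 1.676e+09 m³/yr.
Steady-state CSTR mass balance: W = Q·C + k·V·C, so C = W/(Q + kV).
Q + kV = 1.676e+09 + 8.8·280000 = 1.678e+09 m³/yr.
C = 9710/1.678e+09 = 5.786e-06 kg/m³ = 0.005786 mg/L = 5.786 µg/L.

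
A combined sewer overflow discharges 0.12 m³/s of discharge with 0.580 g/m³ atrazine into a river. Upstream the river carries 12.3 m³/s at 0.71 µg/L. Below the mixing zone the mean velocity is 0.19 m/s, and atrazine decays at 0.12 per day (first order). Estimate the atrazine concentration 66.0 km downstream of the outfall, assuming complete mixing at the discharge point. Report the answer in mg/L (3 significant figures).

0.00389 mg/L

0.71 µg/L = 0.00071 mg/L.
After complete mixing, C₀ = (0.12·0.58 + 12.3·0.00071) / 12.42 = 0.006307 mg/L.
Travel time t = 6.6e+04 m / 0.19 m/s = 3.474e+05 s = 4.02 d.
C = 0.006307·exp(−0.12·4.02) = 0.006307·0.6173 = 0.003893 mg/L.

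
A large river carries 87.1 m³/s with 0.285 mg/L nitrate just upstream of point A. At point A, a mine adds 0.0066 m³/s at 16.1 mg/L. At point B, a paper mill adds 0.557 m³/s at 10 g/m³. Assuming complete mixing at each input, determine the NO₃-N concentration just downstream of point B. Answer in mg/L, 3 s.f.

After input A: C = (87.1·0.285 + 0.0066·16.1) / 87.11 = 0.2862 mg/L.
After input B: C = (87.11·0.2862 + 0.557·10) / 87.66 = 0.3479 mg/L.

0.348 mg/L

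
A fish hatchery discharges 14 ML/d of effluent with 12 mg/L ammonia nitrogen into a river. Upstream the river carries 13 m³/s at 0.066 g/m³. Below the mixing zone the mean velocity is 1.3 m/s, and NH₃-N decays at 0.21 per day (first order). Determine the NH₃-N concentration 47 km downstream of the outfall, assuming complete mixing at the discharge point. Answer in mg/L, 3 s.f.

14 ML/d = 0.162 m³/s.
After complete mixing, C₀ = (0.162·12 + 13·0.066) / 13.16 = 0.2129 mg/L.
Travel time t = 4.7e+04 m / 1.3 m/s = 3.615e+04 s = 0.4184 d.
C = 0.2129·exp(−0.21·0.4184) = 0.2129·0.9159 = 0.195 mg/L.

0.195 mg/L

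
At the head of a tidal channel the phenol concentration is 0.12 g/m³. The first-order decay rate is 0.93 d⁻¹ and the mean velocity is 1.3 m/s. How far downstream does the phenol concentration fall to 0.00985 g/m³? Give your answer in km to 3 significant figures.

From C = C₀·e^(−kt), t = ln(C₀/C)/k = ln(0.12/0.00985)/0.93 = 2.5/0.93 = 2.688 d.
Distance = v·t = 1.3 m/s × 2.323e+05 s = 3.019e+05 m = 301.9 km.

302 km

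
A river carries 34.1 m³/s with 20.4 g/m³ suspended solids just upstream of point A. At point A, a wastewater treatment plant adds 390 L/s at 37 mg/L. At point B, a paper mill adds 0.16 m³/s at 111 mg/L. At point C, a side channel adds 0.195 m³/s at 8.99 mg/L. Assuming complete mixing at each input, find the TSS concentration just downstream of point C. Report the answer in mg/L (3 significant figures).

20.9 mg/L

390 L/s = 0.39 m³/s.
After input A: C = (34.1·20.4 + 0.39·37) / 34.49 = 20.59 mg/L.
After input B: C = (34.49·20.59 + 0.16·111) / 34.65 = 21.01 mg/L.
After input C: C = (34.65·21.01 + 0.195·8.99) / 34.84 = 20.94 mg/L.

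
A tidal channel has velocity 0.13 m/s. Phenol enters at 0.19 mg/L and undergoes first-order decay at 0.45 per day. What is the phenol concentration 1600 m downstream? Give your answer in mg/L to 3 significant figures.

0.178 mg/L

Travel time t = 1600 m / 0.13 m/s = 1600/0.13 = 1.231e+04 s = 0.1425 d.
First-order decay: C = 0.19·exp(−0.45·0.1425) = 0.19·0.9379 = 0.1782 mg/L.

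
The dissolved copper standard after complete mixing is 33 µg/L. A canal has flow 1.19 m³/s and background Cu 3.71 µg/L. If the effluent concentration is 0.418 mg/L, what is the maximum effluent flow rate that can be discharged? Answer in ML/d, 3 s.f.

7.82 ML/d

3.71 µg/L = 0.00371 mg/L.
33 µg/L = 0.033 mg/L.
Mass balance at complete mixing: C_std·(Q_w + Q_r) = Q_w·C_e + Q_r·C_b.
Rearranging, Q_w = Q_r·(C_std − C_b)/(C_e − C_std) = 1.19·(0.033 − 0.00371) / (0.418 − 0.033) = 0.09053 m³/s.
= 7.822 ML/d.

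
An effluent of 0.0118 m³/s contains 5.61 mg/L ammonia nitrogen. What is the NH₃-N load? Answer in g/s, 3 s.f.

0.0662 g/s

Mass flux = Q·C = 0.0118 m³/s × 5.61 g/m³ = 0.0662 g/s.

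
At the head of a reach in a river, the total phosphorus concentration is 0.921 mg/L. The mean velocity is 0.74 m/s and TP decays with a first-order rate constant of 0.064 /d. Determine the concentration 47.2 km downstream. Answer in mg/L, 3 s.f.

Travel time t = 47.2 km / 0.74 m/s = 4.72e+04/0.74 = 6.378e+04 s = 0.7382 d.
First-order decay: C = 0.921·exp(−0.064·0.7382) = 0.921·0.9539 = 0.8785 mg/L.

0.878 mg/L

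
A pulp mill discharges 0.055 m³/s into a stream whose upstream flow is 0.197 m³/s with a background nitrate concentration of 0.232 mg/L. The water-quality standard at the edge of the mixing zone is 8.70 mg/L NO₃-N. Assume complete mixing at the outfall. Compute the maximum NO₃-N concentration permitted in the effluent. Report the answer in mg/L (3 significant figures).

Mass balance: 8.7·0.252 = 0.055·Cₑ + 0.197·0.232.
Cₑ = (2.192 − 0.0457) / 0.055 = 39.03 mg/L.

39.0 mg/L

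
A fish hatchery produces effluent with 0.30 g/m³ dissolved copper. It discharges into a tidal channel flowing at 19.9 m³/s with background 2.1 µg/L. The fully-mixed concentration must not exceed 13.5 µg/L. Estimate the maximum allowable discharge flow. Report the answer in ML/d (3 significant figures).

68.4 ML/d

2.1 µg/L = 0.0021 mg/L.
13.5 µg/L = 0.0135 mg/L.
Mass balance at complete mixing: C_std·(Q_w + Q_r) = Q_w·C_e + Q_r·C_b.
Rearranging, Q_w = Q_r·(C_std − C_b)/(C_e − C_std) = 19.9·(0.0135 − 0.0021) / (0.3 − 0.0135) = 0.7918 m³/s.
= 68.41 ML/d.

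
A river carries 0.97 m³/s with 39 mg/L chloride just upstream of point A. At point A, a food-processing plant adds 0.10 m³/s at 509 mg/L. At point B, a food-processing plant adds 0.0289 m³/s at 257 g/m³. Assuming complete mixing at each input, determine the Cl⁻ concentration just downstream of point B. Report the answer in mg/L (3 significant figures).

87.5 mg/L

After input A: C = (0.97·39 + 0.1·509) / 1.07 = 82.93 mg/L.
After input B: C = (1.07·82.93 + 0.0289·257) / 1.099 = 87.5 mg/L.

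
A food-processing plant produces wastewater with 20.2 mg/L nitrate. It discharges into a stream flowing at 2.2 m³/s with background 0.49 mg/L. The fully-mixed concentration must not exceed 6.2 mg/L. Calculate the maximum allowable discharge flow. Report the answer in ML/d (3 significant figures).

77.5 ML/d

Mass balance at complete mixing: C_std·(Q_w + Q_r) = Q_w·C_e + Q_r·C_b.
Rearranging, Q_w = Q_r·(C_std − C_b)/(C_e − C_std) = 2.2·(6.2 − 0.49) / (20.2 − 6.2) = 0.8973 m³/s.
= 77.53 ML/d.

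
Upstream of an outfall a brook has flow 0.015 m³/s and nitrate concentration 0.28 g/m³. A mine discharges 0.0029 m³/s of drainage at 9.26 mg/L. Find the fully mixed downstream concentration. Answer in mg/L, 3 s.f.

Flow-weighted mixing gives C = (0.0029·9.26 + 0.015·0.28) / (0.0029 + 0.015) = 0.03105/0.0179 = 1.735 mg/L.

1.73 mg/L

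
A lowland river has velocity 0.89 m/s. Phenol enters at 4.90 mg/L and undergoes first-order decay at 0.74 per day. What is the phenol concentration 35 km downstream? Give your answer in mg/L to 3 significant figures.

3.50 mg/L

Travel time t = 35 km / 0.89 m/s = 3.5e+04/0.89 = 3.933e+04 s = 0.4552 d.
First-order decay: C = 4.90·exp(−0.74·0.4552) = 4.90·0.714 = 3.499 mg/L.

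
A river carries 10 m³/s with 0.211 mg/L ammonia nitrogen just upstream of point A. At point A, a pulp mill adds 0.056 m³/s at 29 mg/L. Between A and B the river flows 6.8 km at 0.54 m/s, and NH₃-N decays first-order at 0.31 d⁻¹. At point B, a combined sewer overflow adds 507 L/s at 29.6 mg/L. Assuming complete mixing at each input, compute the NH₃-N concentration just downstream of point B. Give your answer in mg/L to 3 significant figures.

1.76 mg/L

After input A: C = (10·0.211 + 0.056·29) / 10.06 = 0.3713 mg/L.
Over the 6.8 km reach to input B (t = 1.259e+04 s = 0.1457 d), decay gives C = 0.3713·exp(−0.31·0.1457) = 0.3549 mg/L.
507 L/s = 0.507 m³/s.
After input B: C = (10.06·0.3549 + 0.507·29.6) / 10.56 = 1.759 mg/L.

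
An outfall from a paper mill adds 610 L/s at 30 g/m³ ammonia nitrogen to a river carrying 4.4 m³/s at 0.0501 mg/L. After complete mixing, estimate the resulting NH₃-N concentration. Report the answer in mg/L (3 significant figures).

610 L/s = 0.61 m³/s.
Flow-weighted mixing gives C = (0.61·30 + 4.4·0.0501) / (0.61 + 4.4) = 18.52/5.01 = 3.697 mg/L.

3.70 mg/L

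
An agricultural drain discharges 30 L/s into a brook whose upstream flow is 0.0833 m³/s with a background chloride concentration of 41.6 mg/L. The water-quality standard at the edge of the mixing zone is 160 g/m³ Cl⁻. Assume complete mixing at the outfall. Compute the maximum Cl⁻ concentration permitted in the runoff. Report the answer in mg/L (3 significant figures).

30 L/s = 0.03 m³/s.
Mass balance: 160·0.1133 = 0.03·Cₑ + 0.0833·41.6.
Cₑ = (18.13 − 3.465) / 0.03 = 488.8 mg/L.

489 mg/L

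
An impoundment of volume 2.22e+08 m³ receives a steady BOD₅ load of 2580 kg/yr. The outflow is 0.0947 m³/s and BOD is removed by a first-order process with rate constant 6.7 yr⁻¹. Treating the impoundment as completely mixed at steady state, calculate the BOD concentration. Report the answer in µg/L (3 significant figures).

1.73 µg/L

Outflow Q = 0.0947 m³/s × 3.156e+07 s/yr = 2.989e+06 m³/yr.
Steady-state CSTR mass balance: W = Q·C + k·V·C, so C = W/(Q + kV).
Q + kV = 2.989e+06 + 6.7·2.22e+08 = 1.49e+09 m³/yr.
C = 2580/1.49e+09 = 1.731e-06 kg/m³ = 0.001731 mg/L = 1.731 µg/L.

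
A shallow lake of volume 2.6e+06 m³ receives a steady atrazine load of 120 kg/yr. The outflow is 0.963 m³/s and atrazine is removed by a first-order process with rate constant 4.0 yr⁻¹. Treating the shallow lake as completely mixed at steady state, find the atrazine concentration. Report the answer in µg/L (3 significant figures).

2.94 µg/L

Outflow Q = 0.963 m³/s × 3.156e+07 s/yr = 3.039e+07 m³/yr.
Steady-state CSTR mass balance: W = Q·C + k·V·C, so C = W/(Q + kV).
Q + kV = 3.039e+07 + 4.0·2.6e+06 = 4.079e+07 m³/yr.
C = 120/4.079e+07 = 2.942e-06 kg/m³ = 0.002942 mg/L = 2.942 µg/L.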